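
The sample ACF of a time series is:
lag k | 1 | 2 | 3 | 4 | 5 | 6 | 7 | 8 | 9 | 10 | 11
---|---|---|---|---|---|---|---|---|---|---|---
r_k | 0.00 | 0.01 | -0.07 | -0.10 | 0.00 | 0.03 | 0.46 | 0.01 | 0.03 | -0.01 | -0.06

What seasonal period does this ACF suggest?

7

The largest autocorrelation is r_7 = 0.46; the remaining lags stay at or below 0.03.
The dominant spike at lag 7 indicates a seasonal period of 7.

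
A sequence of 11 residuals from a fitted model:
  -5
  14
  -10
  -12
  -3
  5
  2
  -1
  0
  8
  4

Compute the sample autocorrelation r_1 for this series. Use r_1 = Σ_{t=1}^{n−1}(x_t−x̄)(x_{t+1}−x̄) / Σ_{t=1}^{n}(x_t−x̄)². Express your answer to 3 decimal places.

-0.051

Mean x̄ = (-5 + 14 − 10 − 12 − 3 + 5 + 2 − 1 + 0 + 8 + 4)/11 = 0.1818
Numerator Σ_{t=1}^{10}(x_t−x̄)(x_{t+1}−x̄) = -29.5785
Denominator Σ(x_t−x̄)² = 583.6364
r_1 = -29.5785 / 583.6364 = -0.051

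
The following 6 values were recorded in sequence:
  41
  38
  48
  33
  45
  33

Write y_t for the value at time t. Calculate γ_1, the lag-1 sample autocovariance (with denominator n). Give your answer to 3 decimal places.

-23.796

Mean ȳ = (41 + 38 + 48 + 33 + 45 + 33)/6 = 39.6667
Σ_{t=1}^{5}(y_t−ȳ)(y_{t+1}−ȳ) = -142.7778
γ_1 = -142.7778 / 6 = -23.796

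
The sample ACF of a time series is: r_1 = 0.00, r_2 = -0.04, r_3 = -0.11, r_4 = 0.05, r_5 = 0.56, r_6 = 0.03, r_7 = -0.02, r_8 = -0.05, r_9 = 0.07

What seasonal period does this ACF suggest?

5

The largest autocorrelation is r_5 = 0.56; the remaining lags stay at or below 0.07.
The dominant spike at lag 5 indicates a seasonal period of 5.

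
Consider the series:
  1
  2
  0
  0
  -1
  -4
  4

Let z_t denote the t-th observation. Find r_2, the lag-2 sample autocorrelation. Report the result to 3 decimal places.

-0.104

Mean z̄ = (1 + 2 + 0 + 0 − 1 − 4 + 4)/7 = 0.2857
Deviations from mean: 0.7143, 1.7143, -0.2857, -0.2857, -1.2857, -4.2857, 3.7143
Numerator Σ_{t=1}^{5}(z_t−z̄)(z_{t+2}−z̄) = -3.8776
Denominator Σ(z_t−z̄)² = 37.4286
r_2 = -3.8776 / 37.4286 = -0.104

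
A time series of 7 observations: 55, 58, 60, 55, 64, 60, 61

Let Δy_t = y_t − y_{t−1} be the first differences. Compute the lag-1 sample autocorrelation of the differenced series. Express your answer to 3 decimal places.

-0.708

First differences Δy: 3, 2, -5, 9, -4, 1
Mean of differences = 1.0000
Numerator Σ(Δy_t−Δȳ)(Δy_{t+1}−Δȳ) = -92.0000
Denominator Σ(Δy_t−Δȳ)² = 130.0000
r_1(Δy) = -92.0000 / 130.0000 = -0.708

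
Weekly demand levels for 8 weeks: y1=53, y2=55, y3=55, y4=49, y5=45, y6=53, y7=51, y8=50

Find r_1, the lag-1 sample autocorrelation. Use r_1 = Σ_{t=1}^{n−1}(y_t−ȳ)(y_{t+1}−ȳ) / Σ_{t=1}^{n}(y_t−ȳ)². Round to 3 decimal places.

0.189

Mean ȳ = (53 + 55 + 55 + 49 + 45 + 53 + 51 + 50)/8 = 51.3750
Σ(y_t−ȳ)(y_{t+1}−ȳ) = (5.8906) + (13.1406) + (-8.6094) + (15.1406) + (-10.3594) + (-0.6094) + (0.5156) = 15.1094
Denominator Σ(y_t−ȳ)² = 79.8750
r_1 = 15.1094 / 79.8750 = 0.189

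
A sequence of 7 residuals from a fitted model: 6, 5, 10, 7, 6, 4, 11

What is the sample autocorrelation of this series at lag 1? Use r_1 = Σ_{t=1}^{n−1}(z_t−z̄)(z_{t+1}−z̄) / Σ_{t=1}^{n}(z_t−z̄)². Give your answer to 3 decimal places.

-0.325

Mean z̄ = (6 + 5 + 10 + 7 + 6 + 4 + 11)/7 = 7.0000
Deviations from mean: -1.0000, -2.0000, 3.0000, 0.0000, -1.0000, -3.0000, 4.0000
Σ(z_t−z̄)(z_{t+1}−z̄) = (2.0000) + (-6.0000) + (0.0000) + (0.0000) + (3.0000) + (-12.0000) = -13.0000
Denominator Σ(z_t−z̄)² = 40.0000
r_1 = -13.0000 / 40.0000 = -0.325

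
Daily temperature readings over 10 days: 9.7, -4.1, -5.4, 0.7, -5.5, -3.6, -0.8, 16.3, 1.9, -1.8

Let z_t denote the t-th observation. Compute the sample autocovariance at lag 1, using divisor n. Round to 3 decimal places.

Mean z̄ = (9.7 − 4.1 − 5.4 + 0.7 − 5.5 − 3.6 − 0.8 + 16.3 + 1.9 − 1.8)/10 = 0.7400
Σ_{t=1}^{9}(z_t−z̄)(z_{t+1}−z̄) = 11.7524
γ_1 = 11.7524 / 10 = 1.175

1.175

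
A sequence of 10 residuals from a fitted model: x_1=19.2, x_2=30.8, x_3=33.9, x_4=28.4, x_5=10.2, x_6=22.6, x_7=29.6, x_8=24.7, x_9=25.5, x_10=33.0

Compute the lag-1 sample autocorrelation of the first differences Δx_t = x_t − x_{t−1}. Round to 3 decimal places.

First differences Δx: 11.6, 3.1, -5.5, -18.2, 12.4, 7.0, -4.9, 0.8, 7.5
Mean of differences = 1.5333
Numerator Σ(Δx_t−Δx̄)(Δx_{t+1}−Δx̄) = -46.3144
Denominator Σ(Δx_t−Δx̄)² = 768.1600
r_1(Δx) = -46.3144 / 768.1600 = -0.060

-0.060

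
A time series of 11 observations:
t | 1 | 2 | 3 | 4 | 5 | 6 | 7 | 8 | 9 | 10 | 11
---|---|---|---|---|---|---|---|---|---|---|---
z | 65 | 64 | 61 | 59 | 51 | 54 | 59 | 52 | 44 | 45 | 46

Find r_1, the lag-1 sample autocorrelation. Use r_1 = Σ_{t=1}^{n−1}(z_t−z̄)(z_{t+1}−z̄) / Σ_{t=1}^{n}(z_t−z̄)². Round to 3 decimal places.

0.644

Mean z̄ = (65 + 64 + 61 + 59 + 51 + 54 + 59 + 52 + 44 + 45 + 46)/11 = 54.5455
Numerator Σ_{t=1}^{10}(z_t−z̄)(z_{t+1}−z̄) = 370.0661
Denominator Σ(z_t−z̄)² = 574.7273
r_1 = 370.0661 / 574.7273 = 0.644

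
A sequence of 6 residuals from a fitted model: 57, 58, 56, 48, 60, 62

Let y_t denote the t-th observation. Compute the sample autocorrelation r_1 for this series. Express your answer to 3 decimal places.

-0.043

Mean ȳ = (57 + 58 + 56 + 48 + 60 + 62)/6 = 56.8333
Deviations from mean: 0.1667, 1.1667, -0.8333, -8.8333, 3.1667, 5.1667
Σ(y_t−ȳ)(y_{t+1}−ȳ) = (0.1944) + (-0.9722) + (7.3611) + (-27.9722) + (16.3611) = -5.0278
Denominator Σ(y_t−ȳ)² = 116.8333
r_1 = -5.0278 / 116.8333 = -0.043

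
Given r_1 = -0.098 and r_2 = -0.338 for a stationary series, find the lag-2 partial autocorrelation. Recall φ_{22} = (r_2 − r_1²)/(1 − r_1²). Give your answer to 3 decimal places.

-0.351

φ_{22} = (r_2 − r_1²) / (1 − r_1²)
r_1² = (-0.098)² = 0.009604
Numerator = -0.338 − 0.0096 = -0.3476; denominator = 1 − 0.0096 = 0.9904
φ_{22} = -0.3476 / 0.9904 = -0.351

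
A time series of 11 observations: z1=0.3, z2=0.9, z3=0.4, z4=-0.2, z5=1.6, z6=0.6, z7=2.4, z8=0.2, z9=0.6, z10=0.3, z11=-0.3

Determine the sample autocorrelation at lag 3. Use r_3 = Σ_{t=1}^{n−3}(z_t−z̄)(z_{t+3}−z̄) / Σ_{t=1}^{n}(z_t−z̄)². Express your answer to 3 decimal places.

Mean z̄ = (0.3 + 0.9 + 0.4 − 0.2 + 1.6 + 0.6 + 2.4 + 0.2 + 0.6 + 0.3 − 0.3)/11 = 0.6182
Numerator Σ_{t=1}^{8}(z_t−z̄)(z_{t+3}−z̄) = -1.5101
Denominator Σ(z_t−z̄)² = 6.1564
r_3 = -1.5101 / 6.1564 = -0.245

-0.245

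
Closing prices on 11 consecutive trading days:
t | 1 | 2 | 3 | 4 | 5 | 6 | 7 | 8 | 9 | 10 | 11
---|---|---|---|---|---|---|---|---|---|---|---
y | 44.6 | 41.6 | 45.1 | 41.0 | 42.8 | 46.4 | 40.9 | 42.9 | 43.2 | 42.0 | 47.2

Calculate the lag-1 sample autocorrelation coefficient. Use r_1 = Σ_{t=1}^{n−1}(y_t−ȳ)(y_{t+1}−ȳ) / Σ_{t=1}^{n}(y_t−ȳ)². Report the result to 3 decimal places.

Mean ȳ = (44.6 + 41.6 + 45.1 + 41.0 + 42.8 + 46.4 + 40.9 + 42.9 + 43.2 + 42.0 + 47.2)/11 = 43.4273
Numerator Σ_{t=1}^{10}(y_t−ȳ)(y_{t+1}−ȳ) = -20.7226
Denominator Σ(y_t−ȳ)² = 45.6218
r_1 = -20.7226 / 45.6218 = -0.454

-0.454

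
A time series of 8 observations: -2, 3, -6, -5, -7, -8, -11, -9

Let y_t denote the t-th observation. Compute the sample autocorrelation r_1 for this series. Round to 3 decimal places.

0.450

Mean ȳ = (-2 + 3 − 6 − 5 − 7 − 8 − 11 − 9)/8 = -5.6250
Deviations from mean: 3.6250, 8.6250, -0.3750, 0.6250, -1.3750, -2.3750, -5.3750, -3.3750
Σ(y_t−ȳ)(y_{t+1}−ȳ) = (31.2656) + (-3.2344) + (-0.2344) + (-0.8594) + (3.2656) + (12.7656) + (18.1406) = 61.1094
Denominator Σ(y_t−ȳ)² = 135.8750
r_1 = 61.1094 / 135.8750 = 0.450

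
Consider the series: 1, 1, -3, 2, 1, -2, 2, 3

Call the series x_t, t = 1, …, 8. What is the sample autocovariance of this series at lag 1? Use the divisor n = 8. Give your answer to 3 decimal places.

Mean x̄ = (1 + 1 − 3 + 2 + 1 − 2 + 2 + 3)/8 = 0.6250
Σ_{t=1}^{7}(x_t−x̄)(x_{t+1}−x̄) = -7.0156
γ_1 = -7.0156 / 8 = -0.877

-0.877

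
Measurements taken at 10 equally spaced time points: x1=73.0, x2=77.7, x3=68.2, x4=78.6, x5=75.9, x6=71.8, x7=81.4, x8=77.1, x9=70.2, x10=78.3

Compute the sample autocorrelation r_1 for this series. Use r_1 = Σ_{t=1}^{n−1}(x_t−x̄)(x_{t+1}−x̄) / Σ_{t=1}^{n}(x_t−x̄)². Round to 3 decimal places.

Mean x̄ = (73.0 + 77.7 + 68.2 + 78.6 + 75.9 + 71.8 + 81.4 + 77.1 + 70.2 + 78.3)/10 = 75.2200
Numerator Σ_{t=1}^{9}(x_t−x̄)(x_{t+1}−x̄) = -81.0864
Denominator Σ(x_t−x̄)² = 160.3560
r_1 = -81.0864 / 160.3560 = -0.506

-0.506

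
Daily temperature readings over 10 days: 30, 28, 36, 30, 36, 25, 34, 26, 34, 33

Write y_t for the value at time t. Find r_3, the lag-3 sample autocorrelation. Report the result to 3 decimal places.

Mean ȳ = (30 + 28 + 36 + 30 + 36 + 25 + 34 + 26 + 34 + 33)/10 = 31.2000
Numerator Σ_{t=1}^{7}(y_t−ȳ)(y_{t+3}−ȳ) = -84.3200
Denominator Σ(y_t−ȳ)² = 143.6000
r_3 = -84.3200 / 143.6000 = -0.587

-0.587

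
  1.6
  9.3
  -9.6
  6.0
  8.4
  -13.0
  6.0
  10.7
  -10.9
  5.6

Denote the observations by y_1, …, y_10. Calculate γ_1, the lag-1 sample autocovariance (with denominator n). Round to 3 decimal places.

-39.399

Mean ȳ = (1.6 + 9.3 − 9.6 + 6.0 + 8.4 − 13.0 + 6.0 + 10.7 − 10.9 + 5.6)/10 = 1.4100
Σ_{t=1}^{9}(y_t−ȳ)(y_{t+1}−ȳ) = -393.9871
γ_1 = -393.9871 / 10 = -39.399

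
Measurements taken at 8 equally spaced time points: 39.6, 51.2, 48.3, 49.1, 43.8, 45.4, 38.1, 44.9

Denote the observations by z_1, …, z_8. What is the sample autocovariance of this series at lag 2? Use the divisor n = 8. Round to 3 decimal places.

1.648

Mean z̄ = (39.6 + 51.2 + 48.3 + 49.1 + 43.8 + 45.4 + 38.1 + 44.9)/8 = 45.0500
Σ_{t=1}^{6}(z_t−z̄)(z_{t+2}−z̄) = 13.1850
γ_2 = 13.1850 / 8 = 1.648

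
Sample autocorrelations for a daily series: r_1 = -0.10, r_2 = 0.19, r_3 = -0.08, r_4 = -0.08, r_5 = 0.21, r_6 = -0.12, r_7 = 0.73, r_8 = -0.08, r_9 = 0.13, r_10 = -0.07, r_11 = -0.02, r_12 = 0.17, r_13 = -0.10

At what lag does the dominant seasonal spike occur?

7

The largest autocorrelation is r_7 = 0.73; the remaining lags stay at or below 0.21.
The dominant spike at lag 7 indicates a seasonal period of 7.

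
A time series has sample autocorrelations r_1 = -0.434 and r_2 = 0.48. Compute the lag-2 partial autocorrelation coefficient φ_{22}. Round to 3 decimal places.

0.359

φ_{22} = (r_2 − r_1²) / (1 − r_1²)
r_1² = (-0.434)² = 0.188356
Numerator = 0.48 − 0.1884 = 0.2916; denominator = 1 − 0.1884 = 0.8116
φ_{22} = 0.2916 / 0.8116 = 0.359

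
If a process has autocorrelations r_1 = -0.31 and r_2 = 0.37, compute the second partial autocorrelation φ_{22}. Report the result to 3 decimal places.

φ_{22} = (r_2 − r_1²) / (1 − r_1²)
r_1² = (-0.31)² = 0.0961
Numerator = 0.37 − 0.0961 = 0.2739; denominator = 1 − 0.0961 = 0.9039
φ_{22} = 0.2739 / 0.9039 = 0.303

0.303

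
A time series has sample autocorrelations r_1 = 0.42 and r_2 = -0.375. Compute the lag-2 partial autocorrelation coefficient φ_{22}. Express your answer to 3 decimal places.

φ_{22} = (r_2 − r_1²) / (1 − r_1²)
r_1² = (0.42)² = 0.1764
Numerator = -0.375 − 0.1764 = -0.5514; denominator = 1 − 0.1764 = 0.8236
φ_{22} = -0.5514 / 0.8236 = -0.669

-0.669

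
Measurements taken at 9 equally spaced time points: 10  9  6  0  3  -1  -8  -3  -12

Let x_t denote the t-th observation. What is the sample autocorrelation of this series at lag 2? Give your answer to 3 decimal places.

0.345

Mean x̄ = (10 + 9 + 6 + 0 + 3 − 1 − 8 − 3 − 12)/9 = 0.4444
Σ(x_t−x̄)(x_{t+2}−x̄) = (53.0864) + (-3.8025) + (14.1975) + (0.6420) + (-21.5802) + (4.9753) + (105.0864) = 152.6049
Denominator Σ(x_t−x̄)² = 442.2222
r_2 = 152.6049 / 442.2222 = 0.345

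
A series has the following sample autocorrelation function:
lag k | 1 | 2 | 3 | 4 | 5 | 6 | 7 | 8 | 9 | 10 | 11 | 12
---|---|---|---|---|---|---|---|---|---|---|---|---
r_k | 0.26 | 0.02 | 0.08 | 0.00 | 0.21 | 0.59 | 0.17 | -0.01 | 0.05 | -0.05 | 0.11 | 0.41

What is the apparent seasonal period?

The largest autocorrelation is r_6 = 0.59, with a weaker echo at lag 12 (0.41); the remaining lags stay at or below 0.26. The elevated value at lag 1 (0.26), dropping to 0.02 at lag 2, reflects decaying short-term dependence rather than seasonality.
The dominant spike at lag 6 indicates a seasonal period of 6.

6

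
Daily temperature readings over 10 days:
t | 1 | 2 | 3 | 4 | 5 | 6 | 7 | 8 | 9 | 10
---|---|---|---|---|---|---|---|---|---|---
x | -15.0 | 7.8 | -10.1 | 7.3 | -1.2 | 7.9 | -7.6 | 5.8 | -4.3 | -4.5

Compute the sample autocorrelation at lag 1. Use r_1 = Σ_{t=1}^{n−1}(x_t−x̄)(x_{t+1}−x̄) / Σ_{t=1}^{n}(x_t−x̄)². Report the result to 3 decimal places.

-0.636

Mean x̄ = (-15.0 + 7.8 − 10.1 + 7.3 − 1.2 + 7.9 − 7.6 + 5.8 − 4.3 − 4.5)/10 = -1.3900
Numerator Σ_{t=1}^{9}(x_t−x̄)(x_{t+1}−x̄) = -391.6081
Denominator Σ(x_t−x̄)² = 615.8090
r_1 = -391.6081 / 615.8090 = -0.636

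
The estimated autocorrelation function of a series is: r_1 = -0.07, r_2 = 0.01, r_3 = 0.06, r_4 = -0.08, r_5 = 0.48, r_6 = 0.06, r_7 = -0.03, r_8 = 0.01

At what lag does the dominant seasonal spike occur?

5

The largest autocorrelation is r_5 = 0.48; the remaining lags stay at or below 0.06.
The dominant spike at lag 5 indicates a seasonal period of 5.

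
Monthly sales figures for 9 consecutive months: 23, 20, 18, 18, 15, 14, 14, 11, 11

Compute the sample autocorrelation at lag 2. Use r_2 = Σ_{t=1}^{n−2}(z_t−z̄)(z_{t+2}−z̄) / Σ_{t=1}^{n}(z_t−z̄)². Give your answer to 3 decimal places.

Mean z̄ = (23 + 20 + 18 + 18 + 15 + 14 + 14 + 11 + 11)/9 = 16.0000
Σ(z_t−z̄)(z_{t+2}−z̄) = (14.0000) + (8.0000) + (-2.0000) + (-4.0000) + (2.0000) + (10.0000) + (10.0000) = 38.0000
Denominator Σ(z_t−z̄)² = 132.0000
r_2 = 38.0000 / 132.0000 = 0.288

0.288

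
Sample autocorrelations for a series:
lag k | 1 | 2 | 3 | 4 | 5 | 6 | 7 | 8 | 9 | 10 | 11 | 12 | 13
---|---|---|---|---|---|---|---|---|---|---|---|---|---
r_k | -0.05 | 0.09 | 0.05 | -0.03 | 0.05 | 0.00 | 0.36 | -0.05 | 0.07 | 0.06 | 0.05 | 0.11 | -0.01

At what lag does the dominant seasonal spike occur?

7

The largest autocorrelation is r_7 = 0.36; the remaining lags stay at or below 0.11.
The dominant spike at lag 7 indicates a seasonal period of 7.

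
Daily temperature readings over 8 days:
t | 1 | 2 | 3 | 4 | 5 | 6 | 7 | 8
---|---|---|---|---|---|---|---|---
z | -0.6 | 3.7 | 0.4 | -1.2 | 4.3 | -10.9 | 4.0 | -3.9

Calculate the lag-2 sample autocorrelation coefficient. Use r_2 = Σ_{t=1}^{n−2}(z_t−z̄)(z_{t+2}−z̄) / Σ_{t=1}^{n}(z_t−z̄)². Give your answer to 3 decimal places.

0.359

Mean z̄ = (-0.6 + 3.7 + 0.4 − 1.2 + 4.3 − 10.9 + 4.0 − 3.9)/8 = -0.5250
Deviations from mean: -0.0750, 4.2250, 0.9250, -0.6750, 4.8250, -10.3750, 4.5250, -3.3750
Numerator Σ_{t=1}^{6}(z_t−z̄)(z_{t+2}−z̄) = 65.3938
Denominator Σ(z_t−z̄)² = 181.9550
r_2 = 65.3938 / 181.9550 = 0.359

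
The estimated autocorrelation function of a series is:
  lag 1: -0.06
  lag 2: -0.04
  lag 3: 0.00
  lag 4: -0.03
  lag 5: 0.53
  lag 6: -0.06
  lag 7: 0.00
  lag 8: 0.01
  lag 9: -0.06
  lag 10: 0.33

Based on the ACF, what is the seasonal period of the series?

5

The largest autocorrelation is r_5 = 0.53, with a weaker echo at lag 10 (0.33); the remaining lags stay at or below 0.01.
The dominant spike at lag 5 indicates a seasonal period of 5.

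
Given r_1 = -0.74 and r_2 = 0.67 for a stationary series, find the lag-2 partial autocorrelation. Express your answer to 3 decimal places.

0.271

φ_{22} = (r_2 − r_1²) / (1 − r_1²)
r_1² = (-0.74)² = 0.5476
Numerator = 0.67 − 0.5476 = 0.1224; denominator = 1 − 0.5476 = 0.4524
φ_{22} = 0.1224 / 0.4524 = 0.271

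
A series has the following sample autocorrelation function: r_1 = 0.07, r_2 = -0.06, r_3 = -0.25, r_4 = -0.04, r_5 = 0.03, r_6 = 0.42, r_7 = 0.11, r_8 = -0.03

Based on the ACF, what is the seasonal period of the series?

6

The largest autocorrelation is r_6 = 0.42; the remaining lags stay at or below 0.11.
The dominant spike at lag 6 indicates a seasonal period of 6.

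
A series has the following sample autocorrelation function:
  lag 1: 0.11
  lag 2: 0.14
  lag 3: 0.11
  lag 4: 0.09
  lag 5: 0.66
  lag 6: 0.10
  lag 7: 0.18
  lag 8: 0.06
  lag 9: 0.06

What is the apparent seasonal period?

The largest autocorrelation is r_5 = 0.66; the remaining lags stay at or below 0.18.
The dominant spike at lag 5 indicates a seasonal period of 5.

5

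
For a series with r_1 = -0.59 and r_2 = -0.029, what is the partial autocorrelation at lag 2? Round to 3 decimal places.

-0.578

φ_{22} = (r_2 − r_1²) / (1 − r_1²)
r_1² = (-0.59)² = 0.3481
Numerator = -0.029 − 0.3481 = -0.3771; denominator = 1 − 0.3481 = 0.6519
φ_{22} = -0.3771 / 0.6519 = -0.578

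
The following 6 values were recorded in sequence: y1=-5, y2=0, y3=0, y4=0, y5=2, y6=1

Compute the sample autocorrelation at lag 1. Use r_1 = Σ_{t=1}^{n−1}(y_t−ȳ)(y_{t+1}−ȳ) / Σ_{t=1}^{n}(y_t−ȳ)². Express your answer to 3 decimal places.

0.087

Mean ȳ = (-5 + 0 + 0 + 0 + 2 + 1)/6 = -0.3333
Deviations from mean: -4.6667, 0.3333, 0.3333, 0.3333, 2.3333, 1.3333
Σ(y_t−ȳ)(y_{t+1}−ȳ) = (-1.5556) + (0.1111) + (0.1111) + (0.7778) + (3.1111) = 2.5556
Denominator Σ(y_t−ȳ)² = 29.3333
r_1 = 2.5556 / 29.3333 = 0.087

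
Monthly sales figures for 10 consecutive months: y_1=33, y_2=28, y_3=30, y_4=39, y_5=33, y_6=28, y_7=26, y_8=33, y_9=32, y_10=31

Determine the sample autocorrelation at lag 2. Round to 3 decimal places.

Mean ȳ = (33 + 28 + 30 + 39 + 33 + 28 + 26 + 33 + 32 + 31)/10 = 31.3000
Numerator Σ_{t=1}^{8}(y_t−ȳ)(y_{t+2}−ȳ) = -74.0800
Denominator Σ(y_t−ȳ)² = 120.1000
r_2 = -74.0800 / 120.1000 = -0.617

-0.617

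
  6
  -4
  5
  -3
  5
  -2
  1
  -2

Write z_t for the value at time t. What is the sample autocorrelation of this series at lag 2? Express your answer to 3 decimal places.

0.668

Mean z̄ = (6 − 4 + 5 − 3 + 5 − 2 + 1 − 2)/8 = 0.7500
Deviations from mean: 5.2500, -4.7500, 4.2500, -3.7500, 4.2500, -2.7500, 0.2500, -2.7500
Σ(z_t−z̄)(z_{t+2}−z̄) = (22.3125) + (17.8125) + (18.0625) + (10.3125) + (1.0625) + (7.5625) = 77.1250
Denominator Σ(z_t−z̄)² = 115.5000
r_2 = 77.1250 / 115.5000 = 0.668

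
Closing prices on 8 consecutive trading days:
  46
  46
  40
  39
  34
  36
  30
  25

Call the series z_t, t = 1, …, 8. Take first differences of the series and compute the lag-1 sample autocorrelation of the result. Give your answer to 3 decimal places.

First differences Δz: 0, -6, -1, -5, 2, -6, -5
Mean of differences = -3.0000
Numerator Σ(Δz_t−Δz̄)(Δz_{t+1}−Δz̄) = -38.0000
Denominator Σ(Δz_t−Δz̄)² = 64.0000
r_1(Δz) = -38.0000 / 64.0000 = -0.594

-0.594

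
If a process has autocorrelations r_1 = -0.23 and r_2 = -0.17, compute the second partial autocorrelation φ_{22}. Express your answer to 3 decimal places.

-0.235

φ_{22} = (r_2 − r_1²) / (1 − r_1²)
r_1² = (-0.23)² = 0.0529
Numerator = -0.17 − 0.0529 = -0.2229; denominator = 1 − 0.0529 = 0.9471
φ_{22} = -0.2229 / 0.9471 = -0.235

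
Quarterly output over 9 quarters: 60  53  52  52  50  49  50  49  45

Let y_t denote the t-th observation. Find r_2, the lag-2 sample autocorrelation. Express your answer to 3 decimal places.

Mean ȳ = (60 + 53 + 52 + 52 + 50 + 49 + 50 + 49 + 45)/9 = 51.1111
Σ(y_t−ȳ)(y_{t+2}−ȳ) = (7.9012) + (1.6790) + (-0.9877) + (-1.8765) + (1.2346) + (4.4568) + (6.7901) = 19.1975
Denominator Σ(y_t−ȳ)² = 132.8889
r_2 = 19.1975 / 132.8889 = 0.144

0.144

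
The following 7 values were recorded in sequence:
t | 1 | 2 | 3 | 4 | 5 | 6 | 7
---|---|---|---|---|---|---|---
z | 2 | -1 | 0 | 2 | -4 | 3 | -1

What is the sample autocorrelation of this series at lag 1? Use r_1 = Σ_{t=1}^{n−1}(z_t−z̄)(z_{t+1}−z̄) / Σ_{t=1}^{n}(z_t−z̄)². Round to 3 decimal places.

-0.718

Mean z̄ = (2 − 1 + 0 + 2 − 4 + 3 − 1)/7 = 0.1429
Deviations from mean: 1.8571, -1.1429, -0.1429, 1.8571, -4.1429, 2.8571, -1.1429
Σ(z_t−z̄)(z_{t+1}−z̄) = (-2.1224) + (0.1633) + (-0.2653) + (-7.6939) + (-11.8367) + (-3.2653) = -25.0204
Denominator Σ(z_t−z̄)² = 34.8571
r_1 = -25.0204 / 34.8571 = -0.718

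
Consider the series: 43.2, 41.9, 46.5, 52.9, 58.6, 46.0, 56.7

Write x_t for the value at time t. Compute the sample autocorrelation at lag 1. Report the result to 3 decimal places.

Mean x̄ = (43.2 + 41.9 + 46.5 + 52.9 + 58.6 + 46.0 + 56.7)/7 = 49.4000
Numerator Σ_{t=1}^{6}(x_t−x̄)(x_{t+1}−x̄) = 34.2000
Denominator Σ(x_t−x̄)² = 264.8400
r_1 = 34.2000 / 264.8400 = 0.129

0.129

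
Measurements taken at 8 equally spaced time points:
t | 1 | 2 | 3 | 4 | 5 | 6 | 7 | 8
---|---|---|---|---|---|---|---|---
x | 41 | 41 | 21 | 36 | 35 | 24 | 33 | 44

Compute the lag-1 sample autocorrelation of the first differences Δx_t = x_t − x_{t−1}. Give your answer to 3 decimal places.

-0.317

First differences Δx: 0, -20, 15, -1, -11, 9, 11
Mean of differences = 0.4286
Numerator Σ(Δx_t−Δx̄)(Δx_{t+1}−Δx̄) = -300.7551
Denominator Σ(Δx_t−Δx̄)² = 947.7143
r_1(Δx) = -300.7551 / 947.7143 = -0.317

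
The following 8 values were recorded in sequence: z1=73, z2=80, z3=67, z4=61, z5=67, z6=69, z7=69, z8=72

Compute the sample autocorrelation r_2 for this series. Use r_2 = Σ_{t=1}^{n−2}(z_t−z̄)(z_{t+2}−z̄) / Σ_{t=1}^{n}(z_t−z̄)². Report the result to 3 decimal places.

Mean z̄ = (73 + 80 + 67 + 61 + 67 + 69 + 69 + 72)/8 = 69.7500
Deviations from mean: 3.2500, 10.2500, -2.7500, -8.7500, -2.7500, -0.7500, -0.7500, 2.2500
Σ(z_t−z̄)(z_{t+2}−z̄) = (-8.9375) + (-89.6875) + (7.5625) + (6.5625) + (2.0625) + (-1.6875) = -84.1250
Denominator Σ(z_t−z̄)² = 213.5000
r_2 = -84.1250 / 213.5000 = -0.394

-0.394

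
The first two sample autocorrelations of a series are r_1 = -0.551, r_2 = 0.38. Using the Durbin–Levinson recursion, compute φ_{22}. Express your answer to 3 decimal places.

φ_{22} = (r_2 − r_1²) / (1 − r_1²)
r_1² = (-0.551)² = 0.303601
Numerator = 0.38 − 0.3036 = 0.0764; denominator = 1 − 0.3036 = 0.6964
φ_{22} = 0.0764 / 0.6964 = 0.110

0.110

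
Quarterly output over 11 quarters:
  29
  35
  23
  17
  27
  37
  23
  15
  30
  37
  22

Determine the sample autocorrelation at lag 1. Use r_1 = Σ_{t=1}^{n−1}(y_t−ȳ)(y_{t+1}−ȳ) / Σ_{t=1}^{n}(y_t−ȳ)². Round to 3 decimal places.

Mean ȳ = (29 + 35 + 23 + 17 + 27 + 37 + 23 + 15 + 30 + 37 + 22)/11 = 26.8182
Numerator Σ_{t=1}^{10}(y_t−ȳ)(y_{t+1}−ȳ) = -23.8512
Denominator Σ(y_t−ȳ)² = 577.6364
r_1 = -23.8512 / 577.6364 = -0.041

-0.041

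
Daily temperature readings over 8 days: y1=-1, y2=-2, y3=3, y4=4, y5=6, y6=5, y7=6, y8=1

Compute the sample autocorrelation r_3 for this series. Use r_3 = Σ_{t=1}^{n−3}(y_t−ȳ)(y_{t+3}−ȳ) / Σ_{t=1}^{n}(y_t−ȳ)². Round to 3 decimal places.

-0.314

Mean ȳ = (-1 − 2 + 3 + 4 + 6 + 5 + 6 + 1)/8 = 2.7500
Deviations from mean: -3.7500, -4.7500, 0.2500, 1.2500, 3.2500, 2.2500, 3.2500, -1.7500
Numerator Σ_{t=1}^{5}(y_t−ȳ)(y_{t+3}−ȳ) = -21.1875
Denominator Σ(y_t−ȳ)² = 67.5000
r_3 = -21.1875 / 67.5000 = -0.314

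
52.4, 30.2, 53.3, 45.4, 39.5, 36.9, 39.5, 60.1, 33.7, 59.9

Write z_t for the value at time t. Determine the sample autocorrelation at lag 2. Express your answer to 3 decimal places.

Mean z̄ = (52.4 + 30.2 + 53.3 + 45.4 + 39.5 + 36.9 + 39.5 + 60.1 + 33.7 + 59.9)/10 = 45.0900
Numerator Σ_{t=1}^{8}(z_t−z̄)(z_{t+2}−z̄) = 201.2508
Denominator Σ(z_t−z̄)² = 1046.5890
r_2 = 201.2508 / 1046.5890 = 0.192

0.192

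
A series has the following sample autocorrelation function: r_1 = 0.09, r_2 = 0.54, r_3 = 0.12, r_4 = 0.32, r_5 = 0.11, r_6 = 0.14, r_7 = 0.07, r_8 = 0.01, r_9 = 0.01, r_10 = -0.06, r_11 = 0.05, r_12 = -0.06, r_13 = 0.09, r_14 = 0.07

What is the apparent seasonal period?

The largest autocorrelation is r_2 = 0.54, with a weaker echo at lag 4 (0.32); the remaining lags stay at or below 0.14.
The dominant spike at lag 2 indicates a seasonal period of 2.

2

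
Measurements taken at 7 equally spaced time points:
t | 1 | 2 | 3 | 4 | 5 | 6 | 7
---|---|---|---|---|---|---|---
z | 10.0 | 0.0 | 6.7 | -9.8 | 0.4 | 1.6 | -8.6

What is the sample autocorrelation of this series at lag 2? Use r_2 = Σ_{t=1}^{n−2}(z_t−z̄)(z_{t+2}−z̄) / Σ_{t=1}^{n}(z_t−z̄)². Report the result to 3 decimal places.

0.160

Mean z̄ = (10.0 + 0.0 + 6.7 − 9.8 + 0.4 + 1.6 − 8.6)/7 = 0.0429
Deviations from mean: 9.9571, -0.0429, 6.6571, -9.8429, 0.3571, 1.5571, -8.6429
Σ(z_t−z̄)(z_{t+2}−z̄) = (66.2861) + (0.4218) + (2.3776) + (-15.3267) + (-3.0867) = 50.6720
Denominator Σ(z_t−z̄)² = 317.5971
r_2 = 50.6720 / 317.5971 = 0.160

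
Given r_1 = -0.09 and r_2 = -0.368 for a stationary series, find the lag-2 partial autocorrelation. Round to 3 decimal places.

-0.379

φ_{22} = (r_2 − r_1²) / (1 − r_1²)
r_1² = (-0.09)² = 0.0081
Numerator = -0.368 − 0.0081 = -0.3761; denominator = 1 − 0.0081 = 0.9919
φ_{22} = -0.3761 / 0.9919 = -0.379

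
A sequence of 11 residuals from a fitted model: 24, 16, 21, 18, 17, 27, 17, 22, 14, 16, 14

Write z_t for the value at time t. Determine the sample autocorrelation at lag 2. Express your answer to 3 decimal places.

0.312

Mean z̄ = (24 + 16 + 21 + 18 + 17 + 27 + 17 + 22 + 14 + 16 + 14)/11 = 18.7273
Numerator Σ_{t=1}^{9}(z_t−z̄)(z_{t+2}−z̄) = 55.6694
Denominator Σ(z_t−z̄)² = 178.1818
r_2 = 55.6694 / 178.1818 = 0.312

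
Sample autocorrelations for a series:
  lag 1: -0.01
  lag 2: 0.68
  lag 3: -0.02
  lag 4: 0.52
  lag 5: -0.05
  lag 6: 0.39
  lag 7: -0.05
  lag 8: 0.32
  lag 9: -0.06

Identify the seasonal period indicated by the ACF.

The largest autocorrelation is r_2 = 0.68, with weaker echoes at lags 4 (0.52), 6 (0.39) and 8 (0.32); the remaining lags stay at or below -0.01.
The dominant spike at lag 2 indicates a seasonal period of 2.

2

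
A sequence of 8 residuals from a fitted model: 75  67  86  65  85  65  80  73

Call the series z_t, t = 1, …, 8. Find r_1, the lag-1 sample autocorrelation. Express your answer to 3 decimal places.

-0.897

Mean z̄ = (75 + 67 + 86 + 65 + 85 + 65 + 80 + 73)/8 = 74.5000
Deviations from mean: 0.5000, -7.5000, 11.5000, -9.5000, 10.5000, -9.5000, 5.5000, -1.5000
Numerator Σ_{t=1}^{7}(z_t−z̄)(z_{t+1}−z̄) = -459.2500
Denominator Σ(z_t−z̄)² = 512.0000
r_1 = -459.2500 / 512.0000 = -0.897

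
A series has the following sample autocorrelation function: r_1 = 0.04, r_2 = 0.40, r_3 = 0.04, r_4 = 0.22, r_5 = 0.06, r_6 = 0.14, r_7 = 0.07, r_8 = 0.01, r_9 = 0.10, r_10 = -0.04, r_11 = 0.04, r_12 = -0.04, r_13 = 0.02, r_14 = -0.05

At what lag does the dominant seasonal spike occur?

The largest autocorrelation is r_2 = 0.40, with a weaker echo at lag 4 (0.22); the remaining lags stay at or below 0.14.
The dominant spike at lag 2 indicates a seasonal period of 2.

2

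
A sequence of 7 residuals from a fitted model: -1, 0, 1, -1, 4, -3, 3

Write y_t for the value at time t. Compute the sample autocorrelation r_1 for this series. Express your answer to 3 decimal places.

Mean ȳ = (-1 + 0 + 1 − 1 + 4 − 3 + 3)/7 = 0.4286
Deviations from mean: -1.4286, -0.4286, 0.5714, -1.4286, 3.5714, -3.4286, 2.5714
Σ(y_t−ȳ)(y_{t+1}−ȳ) = (0.6122) + (-0.2449) + (-0.8163) + (-5.1020) + (-12.2449) + (-8.8163) = -26.6122
Denominator Σ(y_t−ȳ)² = 35.7143
r_1 = -26.6122 / 35.7143 = -0.745

-0.745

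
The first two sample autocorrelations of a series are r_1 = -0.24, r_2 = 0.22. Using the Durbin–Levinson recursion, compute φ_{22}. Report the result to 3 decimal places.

0.172

φ_{22} = (r_2 − r_1²) / (1 − r_1²)
r_1² = (-0.24)² = 0.0576
Numerator = 0.22 − 0.0576 = 0.1624; denominator = 1 − 0.0576 = 0.9424
φ_{22} = 0.1624 / 0.9424 = 0.172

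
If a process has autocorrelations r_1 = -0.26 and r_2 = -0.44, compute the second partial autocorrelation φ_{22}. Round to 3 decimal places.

φ_{22} = (r_2 − r_1²) / (1 − r_1²)
r_1² = (-0.26)² = 0.0676
Numerator = -0.44 − 0.0676 = -0.5076; denominator = 1 − 0.0676 = 0.9324
φ_{22} = -0.5076 / 0.9324 = -0.544

-0.544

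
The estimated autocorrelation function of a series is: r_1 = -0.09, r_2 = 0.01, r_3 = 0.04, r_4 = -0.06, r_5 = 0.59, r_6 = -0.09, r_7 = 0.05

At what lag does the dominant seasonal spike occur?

5

The largest autocorrelation is r_5 = 0.59; the remaining lags stay at or below 0.05.
The dominant spike at lag 5 indicates a seasonal period of 5.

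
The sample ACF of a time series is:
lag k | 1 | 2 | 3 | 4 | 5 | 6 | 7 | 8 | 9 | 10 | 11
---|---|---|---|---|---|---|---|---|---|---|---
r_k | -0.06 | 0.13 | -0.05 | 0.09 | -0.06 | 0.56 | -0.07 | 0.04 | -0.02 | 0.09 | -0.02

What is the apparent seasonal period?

The largest autocorrelation is r_6 = 0.56; the remaining lags stay at or below 0.13.
The dominant spike at lag 6 indicates a seasonal period of 6.

6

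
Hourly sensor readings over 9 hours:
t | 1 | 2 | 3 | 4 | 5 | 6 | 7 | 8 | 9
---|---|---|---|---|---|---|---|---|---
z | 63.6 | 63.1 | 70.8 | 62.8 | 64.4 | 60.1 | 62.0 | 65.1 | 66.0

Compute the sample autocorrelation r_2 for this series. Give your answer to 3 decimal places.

-0.047

Mean z̄ = (63.6 + 63.1 + 70.8 + 62.8 + 64.4 + 60.1 + 62.0 + 65.1 + 66.0)/9 = 64.2111
Numerator Σ_{t=1}^{7}(z_t−z̄)(z_{t+2}−z̄) = -3.4402
Denominator Σ(z_t−z̄)² = 72.8289
r_2 = -3.4402 / 72.8289 = -0.047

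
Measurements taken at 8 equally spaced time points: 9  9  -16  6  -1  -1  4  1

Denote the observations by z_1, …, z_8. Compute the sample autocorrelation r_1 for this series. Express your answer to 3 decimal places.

Mean z̄ = (9 + 9 − 16 + 6 − 1 − 1 + 4 + 1)/8 = 1.3750
Deviations from mean: 7.6250, 7.6250, -17.3750, 4.6250, -2.3750, -2.3750, 2.6250, -0.3750
Σ(z_t−z̄)(z_{t+1}−z̄) = (58.1406) + (-132.4844) + (-80.3594) + (-10.9844) + (5.6406) + (-6.2344) + (-0.9844) = -167.2656
Denominator Σ(z_t−z̄)² = 457.8750
r_1 = -167.2656 / 457.8750 = -0.365

-0.365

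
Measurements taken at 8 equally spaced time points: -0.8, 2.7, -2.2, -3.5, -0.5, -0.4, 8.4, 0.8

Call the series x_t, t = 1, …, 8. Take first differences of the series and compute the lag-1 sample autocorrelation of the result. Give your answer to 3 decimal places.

First differences Δx: 3.5, -4.9, -1.3, 3.0, 0.1, 8.8, -7.6
Mean of differences = 0.2286
Numerator Σ(Δx_t−Δx̄)(Δx_{t+1}−Δx̄) = -81.7351
Denominator Σ(Δx_t−Δx̄)² = 181.7943
r_1(Δx) = -81.7351 / 181.7943 = -0.450

-0.450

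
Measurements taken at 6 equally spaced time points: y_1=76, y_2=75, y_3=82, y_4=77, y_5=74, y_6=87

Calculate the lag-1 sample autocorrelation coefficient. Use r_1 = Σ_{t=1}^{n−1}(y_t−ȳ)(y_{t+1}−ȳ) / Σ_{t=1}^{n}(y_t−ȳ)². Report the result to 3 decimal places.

Mean ȳ = (76 + 75 + 82 + 77 + 74 + 87)/6 = 78.5000
Deviations from mean: -2.5000, -3.5000, 3.5000, -1.5000, -4.5000, 8.5000
Σ(y_t−ȳ)(y_{t+1}−ȳ) = (8.7500) + (-12.2500) + (-5.2500) + (6.7500) + (-38.2500) = -40.2500
Denominator Σ(y_t−ȳ)² = 125.5000
r_1 = -40.2500 / 125.5000 = -0.321

-0.321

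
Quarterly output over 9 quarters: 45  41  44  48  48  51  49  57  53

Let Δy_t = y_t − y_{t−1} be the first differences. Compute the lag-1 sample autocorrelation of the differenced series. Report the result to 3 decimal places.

First differences Δy: -4, 3, 4, 0, 3, -2, 8, -4
Mean of differences = 1.0000
Numerator Σ(Δy_t−Δȳ)(Δy_{t+1}−Δȳ) = -71.0000
Denominator Σ(Δy_t−Δȳ)² = 126.0000
r_1(Δy) = -71.0000 / 126.0000 = -0.563

-0.563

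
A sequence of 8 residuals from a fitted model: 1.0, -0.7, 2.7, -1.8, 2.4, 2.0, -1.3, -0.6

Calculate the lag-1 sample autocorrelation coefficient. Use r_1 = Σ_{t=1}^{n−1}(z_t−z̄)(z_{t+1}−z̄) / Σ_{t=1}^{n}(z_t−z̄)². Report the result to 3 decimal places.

-0.476

Mean z̄ = (1.0 − 0.7 + 2.7 − 1.8 + 2.4 + 2.0 − 1.3 − 0.6)/8 = 0.4625
Deviations from mean: 0.5375, -1.1625, 2.2375, -2.2625, 1.9375, 1.5375, -1.7625, -1.0625
Σ(z_t−z̄)(z_{t+1}−z̄) = (-0.6248) + (-2.6011) + (-5.0623) + (-4.3836) + (2.9789) + (-2.7098) + (1.8727) = -10.5302
Denominator Σ(z_t−z̄)² = 22.1188
r_1 = -10.5302 / 22.1188 = -0.476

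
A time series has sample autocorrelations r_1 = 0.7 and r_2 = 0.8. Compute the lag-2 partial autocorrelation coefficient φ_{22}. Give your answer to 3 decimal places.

0.608

φ_{22} = (r_2 − r_1²) / (1 − r_1²)
r_1² = (0.7)² = 0.49
Numerator = 0.8 − 0.4900 = 0.3100; denominator = 1 − 0.4900 = 0.5100
φ_{22} = 0.3100 / 0.5100 = 0.608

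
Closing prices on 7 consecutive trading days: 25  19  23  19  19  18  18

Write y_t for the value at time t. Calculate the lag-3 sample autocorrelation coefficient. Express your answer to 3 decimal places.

Mean ȳ = (25 + 19 + 23 + 19 + 19 + 18 + 18)/7 = 20.1429
Deviations from mean: 4.8571, -1.1429, 2.8571, -1.1429, -1.1429, -2.1429, -2.1429
Numerator Σ_{t=1}^{4}(y_t−ȳ)(y_{t+3}−ȳ) = -7.9184
Denominator Σ(y_t−ȳ)² = 44.8571
r_3 = -7.9184 / 44.8571 = -0.177

-0.177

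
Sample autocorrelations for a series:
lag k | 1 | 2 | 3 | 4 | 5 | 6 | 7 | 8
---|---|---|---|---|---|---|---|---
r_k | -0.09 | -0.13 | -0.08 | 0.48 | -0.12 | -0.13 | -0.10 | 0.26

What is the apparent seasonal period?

The largest autocorrelation is r_4 = 0.48, with a weaker echo at lag 8 (0.26); the remaining lags stay at or below -0.08.
The dominant spike at lag 4 indicates a seasonal period of 4.

4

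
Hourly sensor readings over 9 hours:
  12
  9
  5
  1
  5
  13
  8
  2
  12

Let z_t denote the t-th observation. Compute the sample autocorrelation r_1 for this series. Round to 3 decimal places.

-0.022

Mean z̄ = (12 + 9 + 5 + 1 + 5 + 13 + 8 + 2 + 12)/9 = 7.4444
Numerator Σ_{t=1}^{8}(z_t−z̄)(z_{t+1}−z̄) = -3.5309
Denominator Σ(z_t−z̄)² = 158.2222
r_1 = -3.5309 / 158.2222 = -0.022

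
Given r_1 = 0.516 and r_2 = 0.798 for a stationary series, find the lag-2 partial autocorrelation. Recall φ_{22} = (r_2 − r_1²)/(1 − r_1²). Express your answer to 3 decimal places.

0.725

φ_{22} = (r_2 − r_1²) / (1 − r_1²)
r_1² = (0.516)² = 0.266256
Numerator = 0.798 − 0.2663 = 0.5317; denominator = 1 − 0.2663 = 0.7337
φ_{22} = 0.5317 / 0.7337 = 0.725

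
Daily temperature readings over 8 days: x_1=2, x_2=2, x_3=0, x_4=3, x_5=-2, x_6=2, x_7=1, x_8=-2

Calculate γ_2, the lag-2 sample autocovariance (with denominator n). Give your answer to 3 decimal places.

Mean x̄ = (2 + 2 + 0 + 3 − 2 + 2 + 1 − 2)/8 = 0.7500
Σ_{t=1}^{6}(x_t−x̄)(x_{t+2}−x̄) = 2.6250
γ_2 = 2.6250 / 8 = 0.328

0.328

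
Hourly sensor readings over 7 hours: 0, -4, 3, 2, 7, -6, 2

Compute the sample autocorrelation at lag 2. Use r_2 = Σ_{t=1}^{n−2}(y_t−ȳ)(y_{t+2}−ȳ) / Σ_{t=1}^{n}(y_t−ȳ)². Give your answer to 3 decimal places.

Mean ȳ = (0 − 4 + 3 + 2 + 7 − 6 + 2)/7 = 0.5714
Deviations from mean: -0.5714, -4.5714, 2.4286, 1.4286, 6.4286, -6.5714, 1.4286
Numerator Σ_{t=1}^{5}(y_t−ȳ)(y_{t+2}−ȳ) = 7.4898
Denominator Σ(y_t−ȳ)² = 115.7143
r_2 = 7.4898 / 115.7143 = 0.065

0.065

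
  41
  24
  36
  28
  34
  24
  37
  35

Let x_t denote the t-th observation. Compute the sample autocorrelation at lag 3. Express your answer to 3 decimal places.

-0.351

Mean x̄ = (41 + 24 + 36 + 28 + 34 + 24 + 37 + 35)/8 = 32.3750
Deviations from mean: 8.6250, -8.3750, 3.6250, -4.3750, 1.6250, -8.3750, 4.6250, 2.6250
Σ(x_t−x̄)(x_{t+3}−x̄) = (-37.7344) + (-13.6094) + (-30.3594) + (-20.2344) + (4.2656) = -97.6719
Denominator Σ(x_t−x̄)² = 277.8750
r_3 = -97.6719 / 277.8750 = -0.351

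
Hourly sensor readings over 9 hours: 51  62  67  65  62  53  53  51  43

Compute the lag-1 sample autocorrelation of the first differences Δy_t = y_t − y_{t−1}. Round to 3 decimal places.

0.273

First differences Δy: 11, 5, -2, -3, -9, 0, -2, -8
Mean of differences = -1.0000
Numerator Σ(Δy_t−Δȳ)(Δy_{t+1}−Δȳ) = 82.0000
Denominator Σ(Δy_t−Δȳ)² = 300.0000
r_1(Δy) = 82.0000 / 300.0000 = 0.273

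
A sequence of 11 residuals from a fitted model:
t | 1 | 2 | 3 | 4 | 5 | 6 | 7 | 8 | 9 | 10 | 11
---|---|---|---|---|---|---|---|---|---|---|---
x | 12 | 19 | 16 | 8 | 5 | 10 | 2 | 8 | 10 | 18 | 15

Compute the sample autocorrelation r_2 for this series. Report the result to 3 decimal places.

-0.006

Mean x̄ = (12 + 19 + 16 + 8 + 5 + 10 + 2 + 8 + 10 + 18 + 15)/11 = 11.1818
Numerator Σ_{t=1}^{9}(x_t−x̄)(x_{t+2}−x̄) = -1.7934
Denominator Σ(x_t−x̄)² = 291.6364
r_2 = -1.7934 / 291.6364 = -0.006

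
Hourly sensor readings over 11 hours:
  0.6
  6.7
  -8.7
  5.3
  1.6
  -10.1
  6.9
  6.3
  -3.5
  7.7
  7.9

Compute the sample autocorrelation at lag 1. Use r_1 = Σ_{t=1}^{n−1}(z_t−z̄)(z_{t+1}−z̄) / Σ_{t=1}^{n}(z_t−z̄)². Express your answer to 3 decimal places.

-0.342

Mean z̄ = (0.6 + 6.7 − 8.7 + 5.3 + 1.6 − 10.1 + 6.9 + 6.3 − 3.5 + 7.7 + 7.9)/11 = 1.8818
Numerator Σ_{t=1}^{10}(z_t−z̄)(z_{t+1}−z̄) = -148.9494
Denominator Σ(z_t−z̄)² = 435.8964
r_1 = -148.9494 / 435.8964 = -0.342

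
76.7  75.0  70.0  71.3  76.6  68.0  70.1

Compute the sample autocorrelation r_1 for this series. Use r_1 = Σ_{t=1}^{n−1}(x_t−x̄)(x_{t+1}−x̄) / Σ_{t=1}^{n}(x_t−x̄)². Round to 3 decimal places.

Mean x̄ = (76.7 + 75.0 + 70.0 + 71.3 + 76.6 + 68.0 + 70.1)/7 = 72.5286
Deviations from mean: 4.1714, 2.4714, -2.5286, -1.2286, 4.0714, -4.5286, -2.4286
Σ(x_t−x̄)(x_{t+1}−x̄) = (10.3094) + (-6.2492) + (3.1065) + (-5.0020) + (-18.4378) + (10.9980) = -5.2751
Denominator Σ(x_t−x̄)² = 74.3943
r_1 = -5.2751 / 74.3943 = -0.071

-0.071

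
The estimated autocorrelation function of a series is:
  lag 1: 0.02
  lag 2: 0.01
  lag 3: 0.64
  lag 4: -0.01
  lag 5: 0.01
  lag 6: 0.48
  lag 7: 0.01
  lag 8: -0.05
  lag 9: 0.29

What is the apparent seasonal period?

The largest autocorrelation is r_3 = 0.64, with weaker echoes at lags 6 (0.48) and 9 (0.29); the remaining lags stay at or below 0.02.
The dominant spike at lag 3 indicates a seasonal period of 3.

3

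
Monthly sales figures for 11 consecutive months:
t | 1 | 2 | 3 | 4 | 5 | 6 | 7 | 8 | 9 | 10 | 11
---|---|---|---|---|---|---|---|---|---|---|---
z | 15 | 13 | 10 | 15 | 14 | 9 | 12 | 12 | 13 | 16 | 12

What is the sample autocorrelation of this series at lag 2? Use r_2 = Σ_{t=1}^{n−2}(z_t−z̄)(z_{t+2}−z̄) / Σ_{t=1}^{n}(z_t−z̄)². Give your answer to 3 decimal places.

Mean z̄ = (15 + 13 + 10 + 15 + 14 + 9 + 12 + 12 + 13 + 16 + 12)/11 = 12.8182
Numerator Σ_{t=1}^{9}(z_t−z̄)(z_{t+2}−z̄) = -18.1570
Denominator Σ(z_t−z̄)² = 45.6364
r_2 = -18.1570 / 45.6364 = -0.398

-0.398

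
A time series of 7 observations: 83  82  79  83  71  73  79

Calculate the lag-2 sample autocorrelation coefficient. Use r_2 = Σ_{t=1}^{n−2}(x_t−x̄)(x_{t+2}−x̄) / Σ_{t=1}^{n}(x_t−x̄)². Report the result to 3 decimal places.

Mean x̄ = (83 + 82 + 79 + 83 + 71 + 73 + 79)/7 = 78.5714
Deviations from mean: 4.4286, 3.4286, 0.4286, 4.4286, -7.5714, -5.5714, 0.4286
Σ(x_t−x̄)(x_{t+2}−x̄) = (1.8980) + (15.1837) + (-3.2449) + (-24.6735) + (-3.2449) = -14.0816
Denominator Σ(x_t−x̄)² = 139.7143
r_2 = -14.0816 / 139.7143 = -0.101

-0.101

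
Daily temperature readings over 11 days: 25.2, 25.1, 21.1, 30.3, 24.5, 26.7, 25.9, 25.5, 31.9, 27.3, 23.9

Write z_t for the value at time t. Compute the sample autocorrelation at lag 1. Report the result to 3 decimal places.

Mean z̄ = (25.2 + 25.1 + 21.1 + 30.3 + 24.5 + 26.7 + 25.9 + 25.5 + 31.9 + 27.3 + 23.9)/11 = 26.1273
Numerator Σ_{t=1}^{10}(z_t−z̄)(z_{t+1}−z̄) = -22.0335
Denominator Σ(z_t−z̄)² = 87.6818
r_1 = -22.0335 / 87.6818 = -0.251

-0.251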